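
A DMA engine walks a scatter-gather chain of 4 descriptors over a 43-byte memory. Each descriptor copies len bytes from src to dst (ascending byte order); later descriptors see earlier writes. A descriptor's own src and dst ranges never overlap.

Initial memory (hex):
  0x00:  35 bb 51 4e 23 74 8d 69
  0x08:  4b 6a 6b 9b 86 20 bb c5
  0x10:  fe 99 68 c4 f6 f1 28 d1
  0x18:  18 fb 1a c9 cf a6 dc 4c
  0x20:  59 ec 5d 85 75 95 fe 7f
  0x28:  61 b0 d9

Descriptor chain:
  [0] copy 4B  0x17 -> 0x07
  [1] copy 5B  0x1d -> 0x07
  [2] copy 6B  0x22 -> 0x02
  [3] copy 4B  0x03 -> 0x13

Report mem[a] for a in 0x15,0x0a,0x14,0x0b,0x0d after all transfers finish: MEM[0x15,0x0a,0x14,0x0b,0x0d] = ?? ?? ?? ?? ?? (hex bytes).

#0 dst[0x07+4] := {0xd1,0x18,0xfb,0x1a}
#1 dst[0x07+5] := {0xa6,0xdc,0x4c,0x59,0xec}
#2 dst[0x02+6] := {0x5d,0x85,0x75,0x95,0xfe,0x7f}
#3 dst[0x13+4] := {0x85,0x75,0x95,0xfe}
query mem[0x15]=0x95, mem[0x0a]=0x59, mem[0x14]=0x75, mem[0x0b]=0xec, mem[0x0d]=0x20

MEM[0x15,0x0a,0x14,0x0b,0x0d] = 95 59 75 ec 20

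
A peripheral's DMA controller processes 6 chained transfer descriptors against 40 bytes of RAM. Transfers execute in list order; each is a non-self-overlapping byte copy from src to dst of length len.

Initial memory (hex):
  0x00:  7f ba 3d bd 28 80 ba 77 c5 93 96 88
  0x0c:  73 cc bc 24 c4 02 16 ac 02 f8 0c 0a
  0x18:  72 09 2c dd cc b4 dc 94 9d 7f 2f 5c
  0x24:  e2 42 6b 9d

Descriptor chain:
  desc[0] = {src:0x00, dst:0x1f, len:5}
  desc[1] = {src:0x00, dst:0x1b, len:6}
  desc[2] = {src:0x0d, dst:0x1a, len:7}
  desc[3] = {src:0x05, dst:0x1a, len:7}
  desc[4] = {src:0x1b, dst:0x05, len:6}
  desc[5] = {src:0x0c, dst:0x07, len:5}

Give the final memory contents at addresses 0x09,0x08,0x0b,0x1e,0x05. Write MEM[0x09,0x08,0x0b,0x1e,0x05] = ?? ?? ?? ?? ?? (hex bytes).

[0] 0x00->0x1f len=5 : 7f ba 3d bd 28
[1] 0x00->0x1b len=6 : 7f ba 3d bd 28 80
[2] 0x0d->0x1a len=7 : cc bc 24 c4 02 16 ac
[3] 0x05->0x1a len=7 : 80 ba 77 c5 93 96 88
[4] 0x1b->0x05 len=6 : ba 77 c5 93 96 88
[5] 0x0c->0x07 len=5 : 73 cc bc 24 c4
query mem[0x09]=0xbc, mem[0x08]=0xcc, mem[0x0b]=0xc4, mem[0x1e]=0x93, mem[0x05]=0xba

MEM[0x09,0x08,0x0b,0x1e,0x05] = bc cc c4 93 ba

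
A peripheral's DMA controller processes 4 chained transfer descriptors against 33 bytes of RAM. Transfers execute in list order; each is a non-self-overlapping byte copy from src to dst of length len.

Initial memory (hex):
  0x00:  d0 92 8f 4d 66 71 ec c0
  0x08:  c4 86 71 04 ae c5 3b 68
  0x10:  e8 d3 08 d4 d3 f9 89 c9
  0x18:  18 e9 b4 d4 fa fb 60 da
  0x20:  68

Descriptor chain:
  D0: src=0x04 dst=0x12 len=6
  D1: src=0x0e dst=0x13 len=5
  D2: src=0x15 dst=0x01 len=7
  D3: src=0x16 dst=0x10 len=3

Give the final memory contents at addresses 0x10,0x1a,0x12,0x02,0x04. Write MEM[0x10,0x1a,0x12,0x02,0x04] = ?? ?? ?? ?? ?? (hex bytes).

#0 dst[0x12+6] := {0x66,0x71,0xec,0xc0,0xc4,0x86}
#1 dst[0x13+5] := {0x3b,0x68,0xe8,0xd3,0x66}
#2 dst[0x01+7] := {0xe8,0xd3,0x66,0x18,0xe9,0xb4,0xd4}
#3 dst[0x10+3] := {0xd3,0x66,0x18}
query mem[0x10]=0xd3, mem[0x1a]=0xb4, mem[0x12]=0x18, mem[0x02]=0xd3, mem[0x04]=0x18

MEM[0x10,0x1a,0x12,0x02,0x04] = d3 b4 18 d3 18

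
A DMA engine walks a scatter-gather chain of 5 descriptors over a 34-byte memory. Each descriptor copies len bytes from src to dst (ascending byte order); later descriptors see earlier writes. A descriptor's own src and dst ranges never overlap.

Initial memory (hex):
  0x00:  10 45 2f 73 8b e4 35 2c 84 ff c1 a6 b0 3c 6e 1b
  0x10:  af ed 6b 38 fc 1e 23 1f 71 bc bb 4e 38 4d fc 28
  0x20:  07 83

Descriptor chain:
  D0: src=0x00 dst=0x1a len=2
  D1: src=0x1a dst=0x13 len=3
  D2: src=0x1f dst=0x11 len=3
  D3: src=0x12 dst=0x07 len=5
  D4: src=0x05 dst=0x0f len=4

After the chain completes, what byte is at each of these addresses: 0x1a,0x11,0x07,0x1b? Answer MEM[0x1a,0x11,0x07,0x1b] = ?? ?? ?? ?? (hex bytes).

MEM[0x1a,0x11,0x07,0x1b] = 10 07 07 45

[0] 0x00->0x1a len=2 : 10 45
[1] 0x1a->0x13 len=3 : 10 45 38
[2] 0x1f->0x11 len=3 : 28 07 83
[3] 0x12->0x07 len=5 : 07 83 45 38 23
[4] 0x05->0x0f len=4 : e4 35 07 83
query mem[0x1a]=0x10, mem[0x11]=0x07, mem[0x07]=0x07, mem[0x1b]=0x45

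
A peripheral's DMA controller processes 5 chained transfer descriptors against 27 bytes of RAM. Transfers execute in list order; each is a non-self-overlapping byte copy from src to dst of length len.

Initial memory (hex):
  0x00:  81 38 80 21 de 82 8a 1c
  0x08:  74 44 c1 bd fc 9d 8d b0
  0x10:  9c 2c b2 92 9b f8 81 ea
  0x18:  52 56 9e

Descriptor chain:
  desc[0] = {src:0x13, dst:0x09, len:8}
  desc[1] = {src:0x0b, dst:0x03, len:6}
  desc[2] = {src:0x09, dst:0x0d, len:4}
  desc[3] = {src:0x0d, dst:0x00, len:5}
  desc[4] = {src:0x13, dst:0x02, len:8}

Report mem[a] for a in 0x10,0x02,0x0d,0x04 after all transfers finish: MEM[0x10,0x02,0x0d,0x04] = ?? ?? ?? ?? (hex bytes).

  after D0: wrote 8B at 0x09 = 929bf881ea52569e
  after D1: wrote 6B at 0x03 = f881ea52569e
  after D2: wrote 4B at 0x0d = 929bf881
  after D3: wrote 5B at 0x00 = 929bf8812c
  after D4: wrote 8B at 0x02 = 929bf881ea52569e
query mem[0x10]=0x81, mem[0x02]=0x92, mem[0x0d]=0x92, mem[0x04]=0xf8

MEM[0x10,0x02,0x0d,0x04] = 81 92 92 f8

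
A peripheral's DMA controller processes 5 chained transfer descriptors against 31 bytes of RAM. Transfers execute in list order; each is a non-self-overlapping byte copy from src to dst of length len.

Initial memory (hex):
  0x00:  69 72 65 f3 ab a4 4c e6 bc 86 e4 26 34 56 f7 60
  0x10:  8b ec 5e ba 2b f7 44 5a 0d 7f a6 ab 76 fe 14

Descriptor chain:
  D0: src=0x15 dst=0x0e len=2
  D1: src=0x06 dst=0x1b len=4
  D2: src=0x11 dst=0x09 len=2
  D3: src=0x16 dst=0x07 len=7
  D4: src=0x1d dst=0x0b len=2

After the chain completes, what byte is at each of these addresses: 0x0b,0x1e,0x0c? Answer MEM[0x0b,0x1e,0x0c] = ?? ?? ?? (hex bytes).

  after D0: wrote 2B at 0x0e = f744
  after D1: wrote 4B at 0x1b = 4ce6bc86
  after D2: wrote 2B at 0x09 = ec5e
  after D3: wrote 7B at 0x07 = 445a0d7fa64ce6
  after D4: wrote 2B at 0x0b = bc86
query mem[0x0b]=0xbc, mem[0x1e]=0x86, mem[0x0c]=0x86

MEM[0x0b,0x1e,0x0c] = bc 86 86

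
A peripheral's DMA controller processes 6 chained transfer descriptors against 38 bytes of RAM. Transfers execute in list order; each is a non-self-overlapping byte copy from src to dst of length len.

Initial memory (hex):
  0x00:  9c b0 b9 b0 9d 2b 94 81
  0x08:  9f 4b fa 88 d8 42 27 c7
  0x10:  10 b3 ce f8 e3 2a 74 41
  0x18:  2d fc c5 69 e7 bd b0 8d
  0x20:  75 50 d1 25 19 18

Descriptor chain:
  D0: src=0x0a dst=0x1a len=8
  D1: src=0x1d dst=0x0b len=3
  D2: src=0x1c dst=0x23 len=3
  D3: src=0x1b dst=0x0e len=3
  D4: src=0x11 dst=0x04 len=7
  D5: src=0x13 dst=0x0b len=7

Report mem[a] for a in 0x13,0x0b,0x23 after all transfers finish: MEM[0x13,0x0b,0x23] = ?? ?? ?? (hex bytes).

MEM[0x13,0x0b,0x23] = f8 f8 d8

  after D0: wrote 8B at 0x1a = fa88d84227c710b3
  after D1: wrote 3B at 0x0b = 4227c7
  after D2: wrote 3B at 0x23 = d84227
  after D3: wrote 3B at 0x0e = 88d842
  after D4: wrote 7B at 0x04 = b3cef8e32a7441
  after D5: wrote 7B at 0x0b = f8e32a74412dfc
query mem[0x13]=0xf8, mem[0x0b]=0xf8, mem[0x23]=0xd8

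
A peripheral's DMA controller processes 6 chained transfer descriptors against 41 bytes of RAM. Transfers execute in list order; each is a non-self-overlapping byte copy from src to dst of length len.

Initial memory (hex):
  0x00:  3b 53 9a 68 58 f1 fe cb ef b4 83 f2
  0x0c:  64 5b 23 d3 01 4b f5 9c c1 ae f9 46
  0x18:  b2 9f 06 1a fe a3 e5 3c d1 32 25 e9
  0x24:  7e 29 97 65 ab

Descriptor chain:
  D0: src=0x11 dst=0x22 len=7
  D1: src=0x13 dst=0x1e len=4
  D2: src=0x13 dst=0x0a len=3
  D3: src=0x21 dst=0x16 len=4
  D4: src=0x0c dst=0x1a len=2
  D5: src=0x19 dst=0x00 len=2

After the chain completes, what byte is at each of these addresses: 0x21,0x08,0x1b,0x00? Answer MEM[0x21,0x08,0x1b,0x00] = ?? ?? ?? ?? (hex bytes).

MEM[0x21,0x08,0x1b,0x00] = f9 ef 5b 9c

D0: mem[0x22..0x28] <- [4b f5 9c c1 ae f9 46]
D1: mem[0x1e..0x21] <- [9c c1 ae f9]
D2: mem[0x0a..0x0c] <- [9c c1 ae]
D3: mem[0x16..0x19] <- [f9 4b f5 9c]
D4: mem[0x1a..0x1b] <- [ae 5b]
D5: mem[0x00..0x01] <- [9c ae]
query mem[0x21]=0xf9, mem[0x08]=0xef, mem[0x1b]=0x5b, mem[0x00]=0x9c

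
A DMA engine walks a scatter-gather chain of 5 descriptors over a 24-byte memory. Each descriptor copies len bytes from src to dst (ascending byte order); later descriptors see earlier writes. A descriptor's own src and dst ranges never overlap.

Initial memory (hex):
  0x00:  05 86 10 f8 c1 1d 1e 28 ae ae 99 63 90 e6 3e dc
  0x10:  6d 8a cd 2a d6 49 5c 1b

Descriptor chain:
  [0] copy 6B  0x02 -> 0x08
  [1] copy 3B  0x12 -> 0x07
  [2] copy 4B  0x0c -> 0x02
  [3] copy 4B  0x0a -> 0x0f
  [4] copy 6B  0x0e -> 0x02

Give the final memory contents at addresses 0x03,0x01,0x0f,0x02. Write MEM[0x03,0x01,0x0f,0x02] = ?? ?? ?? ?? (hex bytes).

MEM[0x03,0x01,0x0f,0x02] = c1 86 c1 3e

#0 dst[0x08+6] := {0x10,0xf8,0xc1,0x1d,0x1e,0x28}
#1 dst[0x07+3] := {0xcd,0x2a,0xd6}
#2 dst[0x02+4] := {0x1e,0x28,0x3e,0xdc}
#3 dst[0x0f+4] := {0xc1,0x1d,0x1e,0x28}
#4 dst[0x02+6] := {0x3e,0xc1,0x1d,0x1e,0x28,0x2a}
query mem[0x03]=0xc1, mem[0x01]=0x86, mem[0x0f]=0xc1, mem[0x02]=0x3e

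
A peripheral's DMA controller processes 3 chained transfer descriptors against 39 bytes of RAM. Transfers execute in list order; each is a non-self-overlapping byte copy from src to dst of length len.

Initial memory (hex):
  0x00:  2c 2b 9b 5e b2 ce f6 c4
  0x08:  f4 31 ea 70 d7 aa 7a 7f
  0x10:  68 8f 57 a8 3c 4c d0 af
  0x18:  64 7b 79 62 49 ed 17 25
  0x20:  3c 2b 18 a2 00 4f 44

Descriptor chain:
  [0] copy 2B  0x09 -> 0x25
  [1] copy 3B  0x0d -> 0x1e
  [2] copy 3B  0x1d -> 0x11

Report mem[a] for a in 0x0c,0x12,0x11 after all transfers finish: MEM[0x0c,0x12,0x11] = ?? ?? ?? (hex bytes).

MEM[0x0c,0x12,0x11] = d7 aa ed

[0] 0x09->0x25 len=2 : 31 ea
[1] 0x0d->0x1e len=3 : aa 7a 7f
[2] 0x1d->0x11 len=3 : ed aa 7a
query mem[0x0c]=0xd7, mem[0x12]=0xaa, mem[0x11]=0xed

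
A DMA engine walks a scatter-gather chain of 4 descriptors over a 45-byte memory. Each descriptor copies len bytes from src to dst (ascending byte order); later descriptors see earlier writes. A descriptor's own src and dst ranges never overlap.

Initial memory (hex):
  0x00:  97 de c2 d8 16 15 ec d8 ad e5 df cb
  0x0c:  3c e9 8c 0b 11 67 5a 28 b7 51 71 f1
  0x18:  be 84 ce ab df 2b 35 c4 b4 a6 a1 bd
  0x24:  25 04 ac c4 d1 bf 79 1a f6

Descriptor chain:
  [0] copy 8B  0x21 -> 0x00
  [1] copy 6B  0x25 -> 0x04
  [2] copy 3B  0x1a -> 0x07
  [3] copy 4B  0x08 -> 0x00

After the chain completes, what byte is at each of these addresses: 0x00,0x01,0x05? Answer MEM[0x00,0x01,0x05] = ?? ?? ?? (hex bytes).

MEM[0x00,0x01,0x05] = ab df ac

  after D0: wrote 8B at 0x00 = a6a1bd2504acc4d1
  after D1: wrote 6B at 0x04 = 04acc4d1bf79
  after D2: wrote 3B at 0x07 = ceabdf
  after D3: wrote 4B at 0x00 = abdfdfcb
query mem[0x00]=0xab, mem[0x01]=0xdf, mem[0x05]=0xac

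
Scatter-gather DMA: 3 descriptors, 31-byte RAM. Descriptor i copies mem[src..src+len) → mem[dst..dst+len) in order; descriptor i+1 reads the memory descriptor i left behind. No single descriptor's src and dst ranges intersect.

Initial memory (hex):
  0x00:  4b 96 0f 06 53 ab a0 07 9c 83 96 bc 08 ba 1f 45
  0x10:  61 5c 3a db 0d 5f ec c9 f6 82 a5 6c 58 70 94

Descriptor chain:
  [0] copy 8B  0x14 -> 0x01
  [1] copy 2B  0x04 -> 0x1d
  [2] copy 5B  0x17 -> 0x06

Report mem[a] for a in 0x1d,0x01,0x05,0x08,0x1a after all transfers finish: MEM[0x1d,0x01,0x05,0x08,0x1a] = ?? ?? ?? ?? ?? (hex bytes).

#0 dst[0x01+8] := {0x0d,0x5f,0xec,0xc9,0xf6,0x82,0xa5,0x6c}
#1 dst[0x1d+2] := {0xc9,0xf6}
#2 dst[0x06+5] := {0xc9,0xf6,0x82,0xa5,0x6c}
query mem[0x1d]=0xc9, mem[0x01]=0x0d, mem[0x05]=0xf6, mem[0x08]=0x82, mem[0x1a]=0xa5

MEM[0x1d,0x01,0x05,0x08,0x1a] = c9 0d f6 82 a5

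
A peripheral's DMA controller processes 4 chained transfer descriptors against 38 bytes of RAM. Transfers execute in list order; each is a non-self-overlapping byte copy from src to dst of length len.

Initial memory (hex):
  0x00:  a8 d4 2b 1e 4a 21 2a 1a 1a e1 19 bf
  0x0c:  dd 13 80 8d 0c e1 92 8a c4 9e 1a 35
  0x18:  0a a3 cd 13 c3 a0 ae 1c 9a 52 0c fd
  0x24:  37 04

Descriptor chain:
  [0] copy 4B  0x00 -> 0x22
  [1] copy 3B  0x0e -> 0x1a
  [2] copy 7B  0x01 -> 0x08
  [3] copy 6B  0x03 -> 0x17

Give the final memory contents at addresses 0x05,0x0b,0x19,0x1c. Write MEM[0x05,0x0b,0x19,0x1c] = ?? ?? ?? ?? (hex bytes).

MEM[0x05,0x0b,0x19,0x1c] = 21 4a 21 d4

  after D0: wrote 4B at 0x22 = a8d42b1e
  after D1: wrote 3B at 0x1a = 808d0c
  after D2: wrote 7B at 0x08 = d42b1e4a212a1a
  after D3: wrote 6B at 0x17 = 1e4a212a1ad4
query mem[0x05]=0x21, mem[0x0b]=0x4a, mem[0x19]=0x21, mem[0x1c]=0xd4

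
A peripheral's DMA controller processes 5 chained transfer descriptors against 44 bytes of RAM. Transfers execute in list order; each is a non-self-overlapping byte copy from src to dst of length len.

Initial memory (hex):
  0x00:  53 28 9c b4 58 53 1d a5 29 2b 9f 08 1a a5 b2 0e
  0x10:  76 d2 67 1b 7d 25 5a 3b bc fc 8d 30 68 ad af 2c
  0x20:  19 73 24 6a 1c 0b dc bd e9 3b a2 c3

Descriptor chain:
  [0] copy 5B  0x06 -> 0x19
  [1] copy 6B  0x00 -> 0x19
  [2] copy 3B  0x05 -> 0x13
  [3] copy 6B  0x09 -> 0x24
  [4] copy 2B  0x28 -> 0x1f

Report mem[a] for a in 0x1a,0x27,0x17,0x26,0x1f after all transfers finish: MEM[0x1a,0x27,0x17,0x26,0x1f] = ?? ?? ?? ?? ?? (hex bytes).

MEM[0x1a,0x27,0x17,0x26,0x1f] = 28 1a 3b 08 a5

[0] 0x06->0x19 len=5 : 1d a5 29 2b 9f
[1] 0x00->0x19 len=6 : 53 28 9c b4 58 53
[2] 0x05->0x13 len=3 : 53 1d a5
[3] 0x09->0x24 len=6 : 2b 9f 08 1a a5 b2
[4] 0x28->0x1f len=2 : a5 b2
query mem[0x1a]=0x28, mem[0x27]=0x1a, mem[0x17]=0x3b, mem[0x26]=0x08, mem[0x1f]=0xa5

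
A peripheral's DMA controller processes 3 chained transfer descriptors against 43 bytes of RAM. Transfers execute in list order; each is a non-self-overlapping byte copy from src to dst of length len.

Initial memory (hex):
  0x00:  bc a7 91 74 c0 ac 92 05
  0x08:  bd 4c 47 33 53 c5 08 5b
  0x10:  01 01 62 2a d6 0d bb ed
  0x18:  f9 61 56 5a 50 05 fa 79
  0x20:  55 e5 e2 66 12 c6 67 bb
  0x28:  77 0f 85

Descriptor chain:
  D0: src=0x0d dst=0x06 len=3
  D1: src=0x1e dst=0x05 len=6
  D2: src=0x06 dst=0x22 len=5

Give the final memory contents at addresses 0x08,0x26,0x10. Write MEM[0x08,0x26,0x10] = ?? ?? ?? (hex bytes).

  after D0: wrote 3B at 0x06 = c5085b
  after D1: wrote 6B at 0x05 = fa7955e5e266
  after D2: wrote 5B at 0x22 = 7955e5e266
query mem[0x08]=0xe5, mem[0x26]=0x66, mem[0x10]=0x01

MEM[0x08,0x26,0x10] = e5 66 01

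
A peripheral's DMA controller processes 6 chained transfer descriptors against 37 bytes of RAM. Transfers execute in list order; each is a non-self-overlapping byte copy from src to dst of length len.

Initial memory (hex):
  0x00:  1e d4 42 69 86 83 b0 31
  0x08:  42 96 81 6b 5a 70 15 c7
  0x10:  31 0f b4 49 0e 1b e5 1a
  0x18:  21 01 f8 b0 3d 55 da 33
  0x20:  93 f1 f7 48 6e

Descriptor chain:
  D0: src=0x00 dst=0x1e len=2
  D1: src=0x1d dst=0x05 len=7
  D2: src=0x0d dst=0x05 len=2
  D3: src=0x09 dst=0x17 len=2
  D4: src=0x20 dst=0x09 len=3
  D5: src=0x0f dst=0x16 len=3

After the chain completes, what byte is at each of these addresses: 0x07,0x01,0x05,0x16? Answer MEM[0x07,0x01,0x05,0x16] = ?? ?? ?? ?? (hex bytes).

MEM[0x07,0x01,0x05,0x16] = d4 d4 70 c7

  after D0: wrote 2B at 0x1e = 1ed4
  after D1: wrote 7B at 0x05 = 551ed493f1f748
  after D2: wrote 2B at 0x05 = 7015
  after D3: wrote 2B at 0x17 = f1f7
  after D4: wrote 3B at 0x09 = 93f1f7
  after D5: wrote 3B at 0x16 = c7310f
query mem[0x07]=0xd4, mem[0x01]=0xd4, mem[0x05]=0x70, mem[0x16]=0xc7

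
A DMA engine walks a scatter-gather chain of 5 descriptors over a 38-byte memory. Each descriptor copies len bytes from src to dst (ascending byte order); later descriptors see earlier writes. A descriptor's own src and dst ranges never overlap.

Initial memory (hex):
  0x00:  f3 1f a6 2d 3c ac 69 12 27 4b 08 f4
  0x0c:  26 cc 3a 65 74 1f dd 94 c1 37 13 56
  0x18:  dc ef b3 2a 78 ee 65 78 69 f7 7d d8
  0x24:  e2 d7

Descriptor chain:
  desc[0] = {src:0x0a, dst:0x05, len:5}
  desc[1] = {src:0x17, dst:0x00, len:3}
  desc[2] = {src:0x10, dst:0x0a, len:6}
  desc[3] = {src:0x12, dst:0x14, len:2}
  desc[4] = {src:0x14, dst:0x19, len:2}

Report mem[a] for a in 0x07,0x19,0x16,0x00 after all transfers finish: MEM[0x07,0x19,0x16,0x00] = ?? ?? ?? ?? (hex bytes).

D0: mem[0x05..0x09] <- [08 f4 26 cc 3a]
D1: mem[0x00..0x02] <- [56 dc ef]
D2: mem[0x0a..0x0f] <- [74 1f dd 94 c1 37]
D3: mem[0x14..0x15] <- [dd 94]
D4: mem[0x19..0x1a] <- [dd 94]
query mem[0x07]=0x26, mem[0x19]=0xdd, mem[0x16]=0x13, mem[0x00]=0x56

MEM[0x07,0x19,0x16,0x00] = 26 dd 13 56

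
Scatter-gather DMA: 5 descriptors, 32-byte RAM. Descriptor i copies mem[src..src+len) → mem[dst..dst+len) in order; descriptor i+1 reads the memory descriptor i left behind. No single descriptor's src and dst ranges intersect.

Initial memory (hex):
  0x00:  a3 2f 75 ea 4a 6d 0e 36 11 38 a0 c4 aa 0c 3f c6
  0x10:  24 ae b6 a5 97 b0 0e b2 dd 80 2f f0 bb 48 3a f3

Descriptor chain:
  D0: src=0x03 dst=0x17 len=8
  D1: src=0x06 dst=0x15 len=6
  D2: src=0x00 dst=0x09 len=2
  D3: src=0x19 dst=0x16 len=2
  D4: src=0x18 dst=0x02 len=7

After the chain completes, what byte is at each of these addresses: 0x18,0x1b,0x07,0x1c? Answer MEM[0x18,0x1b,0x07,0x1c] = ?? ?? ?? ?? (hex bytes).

MEM[0x18,0x1b,0x07,0x1c] = 38 36 38 11

  after D0: wrote 8B at 0x17 = ea4a6d0e361138a0
  after D1: wrote 6B at 0x15 = 0e361138a0c4
  after D2: wrote 2B at 0x09 = a32f
  after D3: wrote 2B at 0x16 = a0c4
  after D4: wrote 7B at 0x02 = 38a0c4361138a0
query mem[0x18]=0x38, mem[0x1b]=0x36, mem[0x07]=0x38, mem[0x1c]=0x11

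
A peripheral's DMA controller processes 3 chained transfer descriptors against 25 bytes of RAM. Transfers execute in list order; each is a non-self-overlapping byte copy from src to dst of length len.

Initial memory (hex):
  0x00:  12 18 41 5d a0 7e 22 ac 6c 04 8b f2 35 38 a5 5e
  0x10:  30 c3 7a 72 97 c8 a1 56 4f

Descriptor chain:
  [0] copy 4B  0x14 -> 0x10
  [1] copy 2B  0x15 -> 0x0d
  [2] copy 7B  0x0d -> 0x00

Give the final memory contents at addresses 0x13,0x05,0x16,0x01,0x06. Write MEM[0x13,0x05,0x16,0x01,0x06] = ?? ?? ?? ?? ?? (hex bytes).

MEM[0x13,0x05,0x16,0x01,0x06] = 56 a1 a1 a1 56

#0 dst[0x10+4] := {0x97,0xc8,0xa1,0x56}
#1 dst[0x0d+2] := {0xc8,0xa1}
#2 dst[0x00+7] := {0xc8,0xa1,0x5e,0x97,0xc8,0xa1,0x56}
query mem[0x13]=0x56, mem[0x05]=0xa1, mem[0x16]=0xa1, mem[0x01]=0xa1, mem[0x06]=0x56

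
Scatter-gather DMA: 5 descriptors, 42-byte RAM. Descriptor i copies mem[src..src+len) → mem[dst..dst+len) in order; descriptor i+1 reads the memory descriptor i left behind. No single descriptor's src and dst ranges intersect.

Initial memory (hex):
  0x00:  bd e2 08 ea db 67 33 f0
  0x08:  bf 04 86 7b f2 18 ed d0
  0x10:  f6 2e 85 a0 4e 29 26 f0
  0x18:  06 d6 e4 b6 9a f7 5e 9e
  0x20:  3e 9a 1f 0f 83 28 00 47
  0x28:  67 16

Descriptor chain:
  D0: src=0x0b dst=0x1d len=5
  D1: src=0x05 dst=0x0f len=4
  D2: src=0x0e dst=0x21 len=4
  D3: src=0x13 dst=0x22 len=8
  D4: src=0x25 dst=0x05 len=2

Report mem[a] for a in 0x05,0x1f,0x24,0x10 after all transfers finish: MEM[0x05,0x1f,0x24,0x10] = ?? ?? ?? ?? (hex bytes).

MEM[0x05,0x1f,0x24,0x10] = 26 18 29 33

  after D0: wrote 5B at 0x1d = 7bf218edd0
  after D1: wrote 4B at 0x0f = 6733f0bf
  after D2: wrote 4B at 0x21 = ed6733f0
  after D3: wrote 8B at 0x22 = a04e2926f006d6e4
  after D4: wrote 2B at 0x05 = 26f0
query mem[0x05]=0x26, mem[0x1f]=0x18, mem[0x24]=0x29, mem[0x10]=0x33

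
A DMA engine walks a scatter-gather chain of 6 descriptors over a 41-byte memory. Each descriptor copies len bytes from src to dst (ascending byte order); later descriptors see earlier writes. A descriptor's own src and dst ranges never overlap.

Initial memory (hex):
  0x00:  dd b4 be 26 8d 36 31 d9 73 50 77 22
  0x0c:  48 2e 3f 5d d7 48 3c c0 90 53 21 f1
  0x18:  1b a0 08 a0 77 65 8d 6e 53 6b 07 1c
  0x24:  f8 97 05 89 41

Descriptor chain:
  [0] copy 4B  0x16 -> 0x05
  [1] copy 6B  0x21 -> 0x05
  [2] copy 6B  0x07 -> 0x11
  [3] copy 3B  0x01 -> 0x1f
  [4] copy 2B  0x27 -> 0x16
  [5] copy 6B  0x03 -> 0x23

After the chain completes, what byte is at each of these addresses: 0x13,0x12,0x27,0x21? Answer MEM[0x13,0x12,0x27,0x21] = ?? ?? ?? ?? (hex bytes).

  after D0: wrote 4B at 0x05 = 21f11ba0
  after D1: wrote 6B at 0x05 = 6b071cf89705
  after D2: wrote 6B at 0x11 = 1cf897052248
  after D3: wrote 3B at 0x1f = b4be26
  after D4: wrote 2B at 0x16 = 8941
  after D5: wrote 6B at 0x23 = 268d6b071cf8
query mem[0x13]=0x97, mem[0x12]=0xf8, mem[0x27]=0x1c, mem[0x21]=0x26

MEM[0x13,0x12,0x27,0x21] = 97 f8 1c 26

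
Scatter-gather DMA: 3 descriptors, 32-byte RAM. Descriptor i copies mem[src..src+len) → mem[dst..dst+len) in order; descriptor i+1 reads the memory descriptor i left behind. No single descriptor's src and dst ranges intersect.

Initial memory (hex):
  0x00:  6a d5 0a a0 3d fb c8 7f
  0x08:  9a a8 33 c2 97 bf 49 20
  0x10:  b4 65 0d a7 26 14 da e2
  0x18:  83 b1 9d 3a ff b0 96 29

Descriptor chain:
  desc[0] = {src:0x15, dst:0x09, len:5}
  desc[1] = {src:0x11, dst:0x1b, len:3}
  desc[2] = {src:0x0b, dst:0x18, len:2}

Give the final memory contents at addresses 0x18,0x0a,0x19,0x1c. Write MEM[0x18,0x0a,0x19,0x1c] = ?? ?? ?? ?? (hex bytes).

  after D0: wrote 5B at 0x09 = 14dae283b1
  after D1: wrote 3B at 0x1b = 650da7
  after D2: wrote 2B at 0x18 = e283
query mem[0x18]=0xe2, mem[0x0a]=0xda, mem[0x19]=0x83, mem[0x1c]=0x0d

MEM[0x18,0x0a,0x19,0x1c] = e2 da 83 0d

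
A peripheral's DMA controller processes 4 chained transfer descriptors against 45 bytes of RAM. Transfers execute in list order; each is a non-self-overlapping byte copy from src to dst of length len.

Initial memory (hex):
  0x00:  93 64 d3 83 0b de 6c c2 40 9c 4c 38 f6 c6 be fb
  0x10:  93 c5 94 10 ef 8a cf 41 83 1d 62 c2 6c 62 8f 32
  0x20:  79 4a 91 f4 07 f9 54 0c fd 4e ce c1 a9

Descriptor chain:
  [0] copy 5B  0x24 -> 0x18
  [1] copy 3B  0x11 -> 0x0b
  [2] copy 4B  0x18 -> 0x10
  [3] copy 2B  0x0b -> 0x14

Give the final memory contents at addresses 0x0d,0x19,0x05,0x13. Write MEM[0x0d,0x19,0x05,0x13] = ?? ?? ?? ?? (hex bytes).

MEM[0x0d,0x19,0x05,0x13] = 10 f9 de 0c

D0: mem[0x18..0x1c] <- [07 f9 54 0c fd]
D1: mem[0x0b..0x0d] <- [c5 94 10]
D2: mem[0x10..0x13] <- [07 f9 54 0c]
D3: mem[0x14..0x15] <- [c5 94]
query mem[0x0d]=0x10, mem[0x19]=0xf9, mem[0x05]=0xde, mem[0x13]=0x0c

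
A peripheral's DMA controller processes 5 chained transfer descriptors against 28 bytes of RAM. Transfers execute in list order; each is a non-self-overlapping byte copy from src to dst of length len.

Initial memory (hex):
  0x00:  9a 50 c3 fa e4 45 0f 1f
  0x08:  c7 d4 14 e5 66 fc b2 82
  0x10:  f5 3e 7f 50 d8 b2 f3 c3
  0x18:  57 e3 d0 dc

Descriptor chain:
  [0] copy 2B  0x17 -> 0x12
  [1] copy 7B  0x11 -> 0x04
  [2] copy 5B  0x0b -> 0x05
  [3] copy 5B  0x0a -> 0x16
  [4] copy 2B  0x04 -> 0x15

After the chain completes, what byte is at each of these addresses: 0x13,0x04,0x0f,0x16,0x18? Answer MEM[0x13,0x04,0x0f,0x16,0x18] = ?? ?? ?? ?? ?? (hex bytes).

MEM[0x13,0x04,0x0f,0x16,0x18] = 57 3e 82 e5 66

[0] 0x17->0x12 len=2 : c3 57
[1] 0x11->0x04 len=7 : 3e c3 57 d8 b2 f3 c3
[2] 0x0b->0x05 len=5 : e5 66 fc b2 82
[3] 0x0a->0x16 len=5 : c3 e5 66 fc b2
[4] 0x04->0x15 len=2 : 3e e5
query mem[0x13]=0x57, mem[0x04]=0x3e, mem[0x0f]=0x82, mem[0x16]=0xe5, mem[0x18]=0x66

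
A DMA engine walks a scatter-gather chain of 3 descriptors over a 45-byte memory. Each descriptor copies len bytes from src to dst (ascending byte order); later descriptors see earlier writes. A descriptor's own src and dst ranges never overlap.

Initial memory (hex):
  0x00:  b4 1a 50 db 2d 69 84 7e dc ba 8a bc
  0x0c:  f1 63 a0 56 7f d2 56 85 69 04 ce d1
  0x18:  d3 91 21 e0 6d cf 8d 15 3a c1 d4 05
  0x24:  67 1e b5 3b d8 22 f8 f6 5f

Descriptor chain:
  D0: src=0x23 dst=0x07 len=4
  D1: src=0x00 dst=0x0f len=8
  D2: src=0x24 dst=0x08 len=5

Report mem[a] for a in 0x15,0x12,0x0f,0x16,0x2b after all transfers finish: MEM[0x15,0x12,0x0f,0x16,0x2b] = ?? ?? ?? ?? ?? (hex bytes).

  after D0: wrote 4B at 0x07 = 05671eb5
  after D1: wrote 8B at 0x0f = b41a50db2d698405
  after D2: wrote 5B at 0x08 = 671eb53bd8
query mem[0x15]=0x84, mem[0x12]=0xdb, mem[0x0f]=0xb4, mem[0x16]=0x05, mem[0x2b]=0xf6

MEM[0x15,0x12,0x0f,0x16,0x2b] = 84 db b4 05 f6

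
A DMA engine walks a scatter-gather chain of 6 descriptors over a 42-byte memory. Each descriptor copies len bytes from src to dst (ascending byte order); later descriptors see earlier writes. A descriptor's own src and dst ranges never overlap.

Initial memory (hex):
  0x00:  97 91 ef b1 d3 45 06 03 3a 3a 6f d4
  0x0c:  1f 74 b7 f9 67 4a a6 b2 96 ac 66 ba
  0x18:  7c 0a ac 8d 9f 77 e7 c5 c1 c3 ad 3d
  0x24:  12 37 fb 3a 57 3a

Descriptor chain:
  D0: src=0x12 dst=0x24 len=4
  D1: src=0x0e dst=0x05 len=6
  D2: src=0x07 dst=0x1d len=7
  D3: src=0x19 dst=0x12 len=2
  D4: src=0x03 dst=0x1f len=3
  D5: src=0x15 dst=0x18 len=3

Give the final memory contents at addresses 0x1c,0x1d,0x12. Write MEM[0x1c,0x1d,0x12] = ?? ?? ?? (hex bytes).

D0: mem[0x24..0x27] <- [a6 b2 96 ac]
D1: mem[0x05..0x0a] <- [b7 f9 67 4a a6 b2]
D2: mem[0x1d..0x23] <- [67 4a a6 b2 d4 1f 74]
D3: mem[0x12..0x13] <- [0a ac]
D4: mem[0x1f..0x21] <- [b1 d3 b7]
D5: mem[0x18..0x1a] <- [ac 66 ba]
query mem[0x1c]=0x9f, mem[0x1d]=0x67, mem[0x12]=0x0a

MEM[0x1c,0x1d,0x12] = 9f 67 0a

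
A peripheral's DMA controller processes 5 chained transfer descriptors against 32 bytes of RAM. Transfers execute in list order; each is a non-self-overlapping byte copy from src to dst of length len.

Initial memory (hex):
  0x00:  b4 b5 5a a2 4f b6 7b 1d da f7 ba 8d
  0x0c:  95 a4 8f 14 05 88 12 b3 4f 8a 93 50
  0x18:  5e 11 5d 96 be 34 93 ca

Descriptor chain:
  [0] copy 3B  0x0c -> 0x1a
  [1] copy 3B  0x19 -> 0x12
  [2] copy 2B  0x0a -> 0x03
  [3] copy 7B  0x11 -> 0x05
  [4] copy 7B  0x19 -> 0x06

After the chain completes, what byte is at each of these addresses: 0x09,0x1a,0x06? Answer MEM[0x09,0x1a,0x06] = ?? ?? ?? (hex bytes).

#0 dst[0x1a+3] := {0x95,0xa4,0x8f}
#1 dst[0x12+3] := {0x11,0x95,0xa4}
#2 dst[0x03+2] := {0xba,0x8d}
#3 dst[0x05+7] := {0x88,0x11,0x95,0xa4,0x8a,0x93,0x50}
#4 dst[0x06+7] := {0x11,0x95,0xa4,0x8f,0x34,0x93,0xca}
query mem[0x09]=0x8f, mem[0x1a]=0x95, mem[0x06]=0x11

MEM[0x09,0x1a,0x06] = 8f 95 11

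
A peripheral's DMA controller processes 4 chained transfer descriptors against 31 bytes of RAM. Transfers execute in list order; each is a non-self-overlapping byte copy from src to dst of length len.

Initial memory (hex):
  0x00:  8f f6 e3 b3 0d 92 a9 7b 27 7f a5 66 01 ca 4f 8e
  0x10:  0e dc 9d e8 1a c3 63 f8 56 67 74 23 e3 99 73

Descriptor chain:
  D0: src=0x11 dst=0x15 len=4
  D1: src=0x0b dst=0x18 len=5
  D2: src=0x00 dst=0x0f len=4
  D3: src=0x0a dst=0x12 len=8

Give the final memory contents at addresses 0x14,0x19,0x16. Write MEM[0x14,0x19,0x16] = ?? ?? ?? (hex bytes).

  after D0: wrote 4B at 0x15 = dc9de81a
  after D1: wrote 5B at 0x18 = 6601ca4f8e
  after D2: wrote 4B at 0x0f = 8ff6e3b3
  after D3: wrote 8B at 0x12 = a56601ca4f8ff6e3
query mem[0x14]=0x01, mem[0x19]=0xe3, mem[0x16]=0x4f

MEM[0x14,0x19,0x16] = 01 e3 4f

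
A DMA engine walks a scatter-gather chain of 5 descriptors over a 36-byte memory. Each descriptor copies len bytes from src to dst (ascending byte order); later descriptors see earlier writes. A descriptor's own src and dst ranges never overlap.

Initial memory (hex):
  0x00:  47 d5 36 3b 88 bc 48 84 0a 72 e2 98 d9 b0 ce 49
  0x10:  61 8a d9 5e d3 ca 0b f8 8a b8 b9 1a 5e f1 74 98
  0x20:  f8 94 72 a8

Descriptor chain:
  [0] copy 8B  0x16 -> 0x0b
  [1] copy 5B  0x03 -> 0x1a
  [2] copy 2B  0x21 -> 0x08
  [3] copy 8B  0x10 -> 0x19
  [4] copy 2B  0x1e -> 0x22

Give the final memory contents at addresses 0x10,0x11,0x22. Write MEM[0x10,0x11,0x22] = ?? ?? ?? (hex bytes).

MEM[0x10,0x11,0x22] = 1a 5e ca

[0] 0x16->0x0b len=8 : 0b f8 8a b8 b9 1a 5e f1
[1] 0x03->0x1a len=5 : 3b 88 bc 48 84
[2] 0x21->0x08 len=2 : 94 72
[3] 0x10->0x19 len=8 : 1a 5e f1 5e d3 ca 0b f8
[4] 0x1e->0x22 len=2 : ca 0b
query mem[0x10]=0x1a, mem[0x11]=0x5e, mem[0x22]=0xca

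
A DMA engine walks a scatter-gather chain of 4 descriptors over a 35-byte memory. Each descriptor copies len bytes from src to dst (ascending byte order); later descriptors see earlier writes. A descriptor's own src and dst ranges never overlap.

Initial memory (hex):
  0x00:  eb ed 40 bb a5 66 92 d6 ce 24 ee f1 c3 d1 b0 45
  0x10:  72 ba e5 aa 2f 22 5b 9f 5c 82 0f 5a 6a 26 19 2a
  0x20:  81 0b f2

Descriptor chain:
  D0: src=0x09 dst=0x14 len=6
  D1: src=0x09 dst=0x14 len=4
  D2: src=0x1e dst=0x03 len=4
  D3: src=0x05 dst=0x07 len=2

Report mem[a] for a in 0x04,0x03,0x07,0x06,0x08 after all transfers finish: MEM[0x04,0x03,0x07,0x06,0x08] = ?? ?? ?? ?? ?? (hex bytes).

MEM[0x04,0x03,0x07,0x06,0x08] = 2a 19 81 0b 0b

#0 dst[0x14+6] := {0x24,0xee,0xf1,0xc3,0xd1,0xb0}
#1 dst[0x14+4] := {0x24,0xee,0xf1,0xc3}
#2 dst[0x03+4] := {0x19,0x2a,0x81,0x0b}
#3 dst[0x07+2] := {0x81,0x0b}
query mem[0x04]=0x2a, mem[0x03]=0x19, mem[0x07]=0x81, mem[0x06]=0x0b, mem[0x08]=0x0b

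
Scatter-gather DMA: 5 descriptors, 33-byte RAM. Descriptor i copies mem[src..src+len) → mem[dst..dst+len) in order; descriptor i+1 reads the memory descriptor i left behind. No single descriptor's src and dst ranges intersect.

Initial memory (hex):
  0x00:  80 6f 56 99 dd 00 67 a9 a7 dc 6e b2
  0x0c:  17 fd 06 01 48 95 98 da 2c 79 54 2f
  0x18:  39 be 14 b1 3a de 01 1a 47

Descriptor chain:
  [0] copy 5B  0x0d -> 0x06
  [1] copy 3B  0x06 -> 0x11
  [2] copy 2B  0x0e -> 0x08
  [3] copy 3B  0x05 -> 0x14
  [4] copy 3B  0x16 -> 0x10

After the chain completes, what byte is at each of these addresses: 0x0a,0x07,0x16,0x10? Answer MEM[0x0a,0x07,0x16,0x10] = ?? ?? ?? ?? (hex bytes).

MEM[0x0a,0x07,0x16,0x10] = 95 06 06 06

[0] 0x0d->0x06 len=5 : fd 06 01 48 95
[1] 0x06->0x11 len=3 : fd 06 01
[2] 0x0e->0x08 len=2 : 06 01
[3] 0x05->0x14 len=3 : 00 fd 06
[4] 0x16->0x10 len=3 : 06 2f 39
query mem[0x0a]=0x95, mem[0x07]=0x06, mem[0x16]=0x06, mem[0x10]=0x06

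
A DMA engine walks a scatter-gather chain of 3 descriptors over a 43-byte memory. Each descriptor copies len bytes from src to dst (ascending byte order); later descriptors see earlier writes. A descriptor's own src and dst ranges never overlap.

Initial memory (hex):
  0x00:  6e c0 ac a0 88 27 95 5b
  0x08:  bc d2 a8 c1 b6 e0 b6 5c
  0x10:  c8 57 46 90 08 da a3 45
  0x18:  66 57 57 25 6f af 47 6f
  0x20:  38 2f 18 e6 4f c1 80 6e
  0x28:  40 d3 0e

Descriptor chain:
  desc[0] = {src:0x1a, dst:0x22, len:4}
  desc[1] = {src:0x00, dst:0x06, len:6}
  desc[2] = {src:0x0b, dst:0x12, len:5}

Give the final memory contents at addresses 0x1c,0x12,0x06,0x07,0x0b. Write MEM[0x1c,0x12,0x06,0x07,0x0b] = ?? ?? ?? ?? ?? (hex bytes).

MEM[0x1c,0x12,0x06,0x07,0x0b] = 6f 27 6e c0 27

  after D0: wrote 4B at 0x22 = 57256faf
  after D1: wrote 6B at 0x06 = 6ec0aca08827
  after D2: wrote 5B at 0x12 = 27b6e0b65c
query mem[0x1c]=0x6f, mem[0x12]=0x27, mem[0x06]=0x6e, mem[0x07]=0xc0, mem[0x0b]=0x27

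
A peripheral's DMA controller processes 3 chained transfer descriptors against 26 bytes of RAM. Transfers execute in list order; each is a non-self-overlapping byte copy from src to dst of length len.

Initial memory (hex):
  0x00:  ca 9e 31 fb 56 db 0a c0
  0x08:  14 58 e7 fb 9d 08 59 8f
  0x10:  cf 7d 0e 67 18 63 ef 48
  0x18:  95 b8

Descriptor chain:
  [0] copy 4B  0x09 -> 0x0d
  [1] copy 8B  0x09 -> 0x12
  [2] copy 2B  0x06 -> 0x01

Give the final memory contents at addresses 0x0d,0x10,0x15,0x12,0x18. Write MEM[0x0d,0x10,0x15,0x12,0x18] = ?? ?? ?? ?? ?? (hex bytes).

D0: mem[0x0d..0x10] <- [58 e7 fb 9d]
D1: mem[0x12..0x19] <- [58 e7 fb 9d 58 e7 fb 9d]
D2: mem[0x01..0x02] <- [0a c0]
query mem[0x0d]=0x58, mem[0x10]=0x9d, mem[0x15]=0x9d, mem[0x12]=0x58, mem[0x18]=0xfb

MEM[0x0d,0x10,0x15,0x12,0x18] = 58 9d 9d 58 fb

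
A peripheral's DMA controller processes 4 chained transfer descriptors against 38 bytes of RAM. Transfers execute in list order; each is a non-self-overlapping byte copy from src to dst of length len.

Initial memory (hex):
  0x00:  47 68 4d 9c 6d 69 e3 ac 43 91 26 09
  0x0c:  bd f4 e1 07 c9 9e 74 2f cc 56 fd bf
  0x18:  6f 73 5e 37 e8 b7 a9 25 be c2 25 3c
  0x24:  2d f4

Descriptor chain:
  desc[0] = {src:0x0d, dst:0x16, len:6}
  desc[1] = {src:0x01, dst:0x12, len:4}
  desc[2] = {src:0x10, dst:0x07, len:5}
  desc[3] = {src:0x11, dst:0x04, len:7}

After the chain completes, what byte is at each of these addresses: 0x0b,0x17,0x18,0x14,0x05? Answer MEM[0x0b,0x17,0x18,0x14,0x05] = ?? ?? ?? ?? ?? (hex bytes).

[0] 0x0d->0x16 len=6 : f4 e1 07 c9 9e 74
[1] 0x01->0x12 len=4 : 68 4d 9c 6d
[2] 0x10->0x07 len=5 : c9 9e 68 4d 9c
[3] 0x11->0x04 len=7 : 9e 68 4d 9c 6d f4 e1
query mem[0x0b]=0x9c, mem[0x17]=0xe1, mem[0x18]=0x07, mem[0x14]=0x9c, mem[0x05]=0x68

MEM[0x0b,0x17,0x18,0x14,0x05] = 9c e1 07 9c 68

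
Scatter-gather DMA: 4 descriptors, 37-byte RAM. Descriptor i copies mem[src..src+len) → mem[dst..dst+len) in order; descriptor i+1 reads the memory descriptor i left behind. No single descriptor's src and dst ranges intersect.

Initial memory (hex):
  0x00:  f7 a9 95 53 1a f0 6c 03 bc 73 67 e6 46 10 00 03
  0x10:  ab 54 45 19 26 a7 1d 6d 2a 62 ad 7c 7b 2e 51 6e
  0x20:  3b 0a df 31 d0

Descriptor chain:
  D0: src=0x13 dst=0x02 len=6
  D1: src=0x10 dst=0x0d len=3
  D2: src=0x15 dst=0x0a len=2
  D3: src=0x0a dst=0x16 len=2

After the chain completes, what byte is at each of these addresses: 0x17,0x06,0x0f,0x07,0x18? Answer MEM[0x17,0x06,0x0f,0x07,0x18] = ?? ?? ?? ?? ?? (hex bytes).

#0 dst[0x02+6] := {0x19,0x26,0xa7,0x1d,0x6d,0x2a}
#1 dst[0x0d+3] := {0xab,0x54,0x45}
#2 dst[0x0a+2] := {0xa7,0x1d}
#3 dst[0x16+2] := {0xa7,0x1d}
query mem[0x17]=0x1d, mem[0x06]=0x6d, mem[0x0f]=0x45, mem[0x07]=0x2a, mem[0x18]=0x2a

MEM[0x17,0x06,0x0f,0x07,0x18] = 1d 6d 45 2a 2a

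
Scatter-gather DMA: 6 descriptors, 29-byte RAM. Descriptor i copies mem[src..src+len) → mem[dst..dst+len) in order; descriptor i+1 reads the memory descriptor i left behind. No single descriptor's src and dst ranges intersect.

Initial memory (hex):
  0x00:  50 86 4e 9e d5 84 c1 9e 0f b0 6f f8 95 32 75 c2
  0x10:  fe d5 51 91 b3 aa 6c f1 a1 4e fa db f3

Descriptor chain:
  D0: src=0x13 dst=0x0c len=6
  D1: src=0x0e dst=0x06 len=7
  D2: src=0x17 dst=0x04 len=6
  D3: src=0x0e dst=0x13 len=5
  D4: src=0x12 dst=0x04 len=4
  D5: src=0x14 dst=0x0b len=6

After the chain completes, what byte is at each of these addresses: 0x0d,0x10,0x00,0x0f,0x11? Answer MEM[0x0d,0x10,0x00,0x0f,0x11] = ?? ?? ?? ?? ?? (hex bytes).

[0] 0x13->0x0c len=6 : 91 b3 aa 6c f1 a1
[1] 0x0e->0x06 len=7 : aa 6c f1 a1 51 91 b3
[2] 0x17->0x04 len=6 : f1 a1 4e fa db f3
[3] 0x0e->0x13 len=5 : aa 6c f1 a1 51
[4] 0x12->0x04 len=4 : 51 aa 6c f1
[5] 0x14->0x0b len=6 : 6c f1 a1 51 a1 4e
query mem[0x0d]=0xa1, mem[0x10]=0x4e, mem[0x00]=0x50, mem[0x0f]=0xa1, mem[0x11]=0xa1

MEM[0x0d,0x10,0x00,0x0f,0x11] = a1 4e 50 a1 a1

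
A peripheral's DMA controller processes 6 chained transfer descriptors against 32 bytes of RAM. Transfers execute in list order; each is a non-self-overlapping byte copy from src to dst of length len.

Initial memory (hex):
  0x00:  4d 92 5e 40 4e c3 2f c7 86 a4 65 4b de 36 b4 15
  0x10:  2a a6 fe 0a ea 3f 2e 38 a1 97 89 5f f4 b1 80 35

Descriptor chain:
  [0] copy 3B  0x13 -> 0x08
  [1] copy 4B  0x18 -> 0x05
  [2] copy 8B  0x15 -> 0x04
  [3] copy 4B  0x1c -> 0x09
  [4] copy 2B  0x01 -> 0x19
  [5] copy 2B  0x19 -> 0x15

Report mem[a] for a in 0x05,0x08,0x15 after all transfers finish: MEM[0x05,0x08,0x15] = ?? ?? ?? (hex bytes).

MEM[0x05,0x08,0x15] = 2e 97 92

#0 dst[0x08+3] := {0x0a,0xea,0x3f}
#1 dst[0x05+4] := {0xa1,0x97,0x89,0x5f}
#2 dst[0x04+8] := {0x3f,0x2e,0x38,0xa1,0x97,0x89,0x5f,0xf4}
#3 dst[0x09+4] := {0xf4,0xb1,0x80,0x35}
#4 dst[0x19+2] := {0x92,0x5e}
#5 dst[0x15+2] := {0x92,0x5e}
query mem[0x05]=0x2e, mem[0x08]=0x97, mem[0x15]=0x92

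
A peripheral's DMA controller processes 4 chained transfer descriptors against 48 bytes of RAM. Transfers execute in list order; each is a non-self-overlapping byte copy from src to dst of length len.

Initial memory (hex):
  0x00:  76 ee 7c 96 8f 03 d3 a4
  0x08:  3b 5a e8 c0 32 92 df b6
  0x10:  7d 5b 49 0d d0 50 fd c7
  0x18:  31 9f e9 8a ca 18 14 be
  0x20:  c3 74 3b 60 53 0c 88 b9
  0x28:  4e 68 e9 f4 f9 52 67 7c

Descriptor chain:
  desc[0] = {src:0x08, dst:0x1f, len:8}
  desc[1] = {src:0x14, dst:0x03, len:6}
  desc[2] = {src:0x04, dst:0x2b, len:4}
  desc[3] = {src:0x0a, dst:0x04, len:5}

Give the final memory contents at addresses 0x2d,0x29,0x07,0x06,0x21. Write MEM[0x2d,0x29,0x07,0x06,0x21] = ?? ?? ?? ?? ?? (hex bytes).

MEM[0x2d,0x29,0x07,0x06,0x21] = c7 68 92 32 e8

#0 dst[0x1f+8] := {0x3b,0x5a,0xe8,0xc0,0x32,0x92,0xdf,0xb6}
#1 dst[0x03+6] := {0xd0,0x50,0xfd,0xc7,0x31,0x9f}
#2 dst[0x2b+4] := {0x50,0xfd,0xc7,0x31}
#3 dst[0x04+5] := {0xe8,0xc0,0x32,0x92,0xdf}
query mem[0x2d]=0xc7, mem[0x29]=0x68, mem[0x07]=0x92, mem[0x06]=0x32, mem[0x21]=0xe8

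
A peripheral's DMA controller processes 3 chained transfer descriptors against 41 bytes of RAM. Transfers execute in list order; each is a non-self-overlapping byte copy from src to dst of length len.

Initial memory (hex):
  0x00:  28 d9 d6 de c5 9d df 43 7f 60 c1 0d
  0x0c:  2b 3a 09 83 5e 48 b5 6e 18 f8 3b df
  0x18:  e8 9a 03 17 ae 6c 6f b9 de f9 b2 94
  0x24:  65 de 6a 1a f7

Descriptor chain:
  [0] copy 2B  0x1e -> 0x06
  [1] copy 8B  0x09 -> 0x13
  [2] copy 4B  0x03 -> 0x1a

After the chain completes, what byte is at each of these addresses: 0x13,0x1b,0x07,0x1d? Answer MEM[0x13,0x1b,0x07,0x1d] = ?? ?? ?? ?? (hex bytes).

MEM[0x13,0x1b,0x07,0x1d] = 60 c5 b9 6f

[0] 0x1e->0x06 len=2 : 6f b9
[1] 0x09->0x13 len=8 : 60 c1 0d 2b 3a 09 83 5e
[2] 0x03->0x1a len=4 : de c5 9d 6f
query mem[0x13]=0x60, mem[0x1b]=0xc5, mem[0x07]=0xb9, mem[0x1d]=0x6f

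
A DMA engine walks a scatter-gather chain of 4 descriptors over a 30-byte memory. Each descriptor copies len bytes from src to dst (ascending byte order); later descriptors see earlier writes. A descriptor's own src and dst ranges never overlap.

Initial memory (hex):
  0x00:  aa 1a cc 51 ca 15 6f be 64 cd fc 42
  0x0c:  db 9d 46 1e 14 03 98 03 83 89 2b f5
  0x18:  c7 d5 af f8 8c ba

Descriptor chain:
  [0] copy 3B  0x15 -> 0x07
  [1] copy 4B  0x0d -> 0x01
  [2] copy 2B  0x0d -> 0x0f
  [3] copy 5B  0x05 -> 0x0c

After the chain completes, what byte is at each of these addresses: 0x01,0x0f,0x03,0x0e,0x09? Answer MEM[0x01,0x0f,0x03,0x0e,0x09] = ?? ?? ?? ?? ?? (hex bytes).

#0 dst[0x07+3] := {0x89,0x2b,0xf5}
#1 dst[0x01+4] := {0x9d,0x46,0x1e,0x14}
#2 dst[0x0f+2] := {0x9d,0x46}
#3 dst[0x0c+5] := {0x15,0x6f,0x89,0x2b,0xf5}
query mem[0x01]=0x9d, mem[0x0f]=0x2b, mem[0x03]=0x1e, mem[0x0e]=0x89, mem[0x09]=0xf5

MEM[0x01,0x0f,0x03,0x0e,0x09] = 9d 2b 1e 89 f5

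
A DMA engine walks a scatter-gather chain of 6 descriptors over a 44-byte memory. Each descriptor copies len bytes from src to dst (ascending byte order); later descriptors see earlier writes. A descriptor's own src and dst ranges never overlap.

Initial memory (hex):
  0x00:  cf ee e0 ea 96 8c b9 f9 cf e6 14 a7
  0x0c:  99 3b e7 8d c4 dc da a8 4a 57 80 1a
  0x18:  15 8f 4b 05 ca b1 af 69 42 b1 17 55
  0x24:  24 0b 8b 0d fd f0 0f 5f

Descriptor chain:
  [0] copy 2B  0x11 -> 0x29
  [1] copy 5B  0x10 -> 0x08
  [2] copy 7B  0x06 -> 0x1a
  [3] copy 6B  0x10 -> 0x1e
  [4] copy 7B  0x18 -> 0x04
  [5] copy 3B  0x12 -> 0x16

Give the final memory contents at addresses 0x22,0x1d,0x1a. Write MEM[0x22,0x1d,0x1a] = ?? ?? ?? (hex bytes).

[0] 0x11->0x29 len=2 : dc da
[1] 0x10->0x08 len=5 : c4 dc da a8 4a
[2] 0x06->0x1a len=7 : b9 f9 c4 dc da a8 4a
[3] 0x10->0x1e len=6 : c4 dc da a8 4a 57
[4] 0x18->0x04 len=7 : 15 8f b9 f9 c4 dc c4
[5] 0x12->0x16 len=3 : da a8 4a
query mem[0x22]=0x4a, mem[0x1d]=0xdc, mem[0x1a]=0xb9

MEM[0x22,0x1d,0x1a] = 4a dc b9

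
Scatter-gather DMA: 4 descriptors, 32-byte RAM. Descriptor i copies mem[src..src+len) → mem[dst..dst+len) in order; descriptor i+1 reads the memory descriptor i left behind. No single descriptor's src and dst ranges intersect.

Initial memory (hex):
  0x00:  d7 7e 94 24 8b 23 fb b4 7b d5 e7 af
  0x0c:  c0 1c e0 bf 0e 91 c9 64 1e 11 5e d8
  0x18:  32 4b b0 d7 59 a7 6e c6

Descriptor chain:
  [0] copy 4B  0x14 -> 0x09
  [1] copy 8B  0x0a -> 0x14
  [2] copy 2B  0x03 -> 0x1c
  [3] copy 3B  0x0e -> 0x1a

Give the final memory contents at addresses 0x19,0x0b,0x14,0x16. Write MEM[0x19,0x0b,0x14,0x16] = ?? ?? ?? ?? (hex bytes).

[0] 0x14->0x09 len=4 : 1e 11 5e d8
[1] 0x0a->0x14 len=8 : 11 5e d8 1c e0 bf 0e 91
[2] 0x03->0x1c len=2 : 24 8b
[3] 0x0e->0x1a len=3 : e0 bf 0e
query mem[0x19]=0xbf, mem[0x0b]=0x5e, mem[0x14]=0x11, mem[0x16]=0xd8

MEM[0x19,0x0b,0x14,0x16] = bf 5e 11 d8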